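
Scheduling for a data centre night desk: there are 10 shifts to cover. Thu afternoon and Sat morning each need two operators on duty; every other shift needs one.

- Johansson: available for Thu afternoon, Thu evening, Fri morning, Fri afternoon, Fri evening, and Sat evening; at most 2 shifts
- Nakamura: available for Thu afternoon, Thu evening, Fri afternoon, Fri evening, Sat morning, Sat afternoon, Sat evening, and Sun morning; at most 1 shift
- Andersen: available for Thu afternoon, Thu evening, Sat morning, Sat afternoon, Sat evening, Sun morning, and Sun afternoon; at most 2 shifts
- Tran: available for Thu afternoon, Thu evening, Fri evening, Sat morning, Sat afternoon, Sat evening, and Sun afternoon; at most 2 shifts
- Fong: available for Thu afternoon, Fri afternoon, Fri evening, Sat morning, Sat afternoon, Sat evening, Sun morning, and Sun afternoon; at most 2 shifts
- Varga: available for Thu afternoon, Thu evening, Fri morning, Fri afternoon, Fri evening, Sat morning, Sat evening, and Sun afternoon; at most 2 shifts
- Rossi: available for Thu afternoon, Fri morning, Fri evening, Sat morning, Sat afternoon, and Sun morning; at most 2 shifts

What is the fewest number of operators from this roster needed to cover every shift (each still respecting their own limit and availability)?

12 slots to fill and no one can take more than 2, so at least ⌈12/2⌉ = 6 operators are needed.
Johansson, Andersen, Tran, Fong, Varga, and Rossi alone can cover everything: Thu afternoon→Varga+Rossi, Thu evening→Andersen, Fri morning→Johansson, Fri afternoon→Johansson, Fri evening→Fong, Sat morning→Varga+Rossi, Sat afternoon→Tran, Sat evening→Fong, Sun morning→Andersen, Sun afternoon→Tran.

6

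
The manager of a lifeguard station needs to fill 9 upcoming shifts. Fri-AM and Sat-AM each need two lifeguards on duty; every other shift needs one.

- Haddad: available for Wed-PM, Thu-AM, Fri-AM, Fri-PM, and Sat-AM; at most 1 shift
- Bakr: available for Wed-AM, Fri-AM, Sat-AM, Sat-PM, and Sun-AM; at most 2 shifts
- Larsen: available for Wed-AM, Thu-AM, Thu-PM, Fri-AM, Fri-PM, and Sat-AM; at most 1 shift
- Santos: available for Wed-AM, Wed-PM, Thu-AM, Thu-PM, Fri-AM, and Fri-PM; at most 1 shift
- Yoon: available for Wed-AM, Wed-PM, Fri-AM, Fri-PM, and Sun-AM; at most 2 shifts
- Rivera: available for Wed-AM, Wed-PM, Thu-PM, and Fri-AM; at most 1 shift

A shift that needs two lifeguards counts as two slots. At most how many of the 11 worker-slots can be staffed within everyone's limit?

Total capacity across all lifeguards is 1+2+1+1+2+1 = 8, and 11 slots are needed, so at most 8 can be filled.
An assignment achieving 8: Wed-AM→Yoon, Wed-PM→Santos, Thu-AM→Haddad, Thu-PM→Larsen, Fri-AM→Rivera, Fri-PM→Yoon, Sat-PM→Bakr, Sun-AM→Bakr.
Loads: Haddad 1/1, Bakr 2/2, Larsen 1/1, Santos 1/1, Yoon 2/2, Rivera 1/1.

8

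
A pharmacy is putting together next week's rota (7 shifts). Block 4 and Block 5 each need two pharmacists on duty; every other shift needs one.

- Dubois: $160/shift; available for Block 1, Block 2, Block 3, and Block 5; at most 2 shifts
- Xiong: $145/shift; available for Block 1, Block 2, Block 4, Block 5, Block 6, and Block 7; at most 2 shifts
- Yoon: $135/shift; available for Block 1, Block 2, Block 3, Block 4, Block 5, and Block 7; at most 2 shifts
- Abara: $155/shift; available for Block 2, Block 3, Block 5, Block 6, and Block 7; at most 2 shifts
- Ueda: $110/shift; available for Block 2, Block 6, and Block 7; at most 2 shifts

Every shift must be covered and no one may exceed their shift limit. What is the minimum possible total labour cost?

Block 4 can only be covered by Xiong and Yoon, so that assignment is forced.
Picking the cheapest available pharmacist for each shift independently would cost $1160, but that ignores the shift limits.
An optimal schedule: Block 1→Yoon, Block 2→Xiong, Block 3→Abara, Block 4→Yoon+Xiong, Block 5→Abara+Dubois, Block 6→Ueda, Block 7→Ueda.
Total: 135 + 145 + 155 + 135 + 145 + 155 + 160 + 110 + 110 = $1250.

$1250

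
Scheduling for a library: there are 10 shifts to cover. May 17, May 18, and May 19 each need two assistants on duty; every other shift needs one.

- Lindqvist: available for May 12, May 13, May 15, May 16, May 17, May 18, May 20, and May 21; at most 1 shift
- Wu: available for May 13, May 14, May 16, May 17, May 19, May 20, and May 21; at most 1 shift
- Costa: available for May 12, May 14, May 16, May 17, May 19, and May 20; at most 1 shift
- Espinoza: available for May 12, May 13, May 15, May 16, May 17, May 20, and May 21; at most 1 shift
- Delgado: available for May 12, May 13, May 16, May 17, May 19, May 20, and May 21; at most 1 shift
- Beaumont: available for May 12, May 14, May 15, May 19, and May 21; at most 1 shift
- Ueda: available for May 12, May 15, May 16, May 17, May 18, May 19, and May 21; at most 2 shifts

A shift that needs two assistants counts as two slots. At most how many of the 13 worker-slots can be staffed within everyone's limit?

8

Total capacity across all assistants is 1+1+1+1+1+1+2 = 8, and 13 slots are needed, so at most 8 can be filled.
An assignment achieving 8: May 12→Ueda, May 13→Espinoza, May 14→Wu, May 15→Beaumont, May 18→Lindqvist+Ueda, May 19→Costa+Delgado.
Loads: Lindqvist 1/1, Wu 1/1, Costa 1/1, Espinoza 1/1, Delgado 1/1, Beaumont 1/1, Ueda 2/2.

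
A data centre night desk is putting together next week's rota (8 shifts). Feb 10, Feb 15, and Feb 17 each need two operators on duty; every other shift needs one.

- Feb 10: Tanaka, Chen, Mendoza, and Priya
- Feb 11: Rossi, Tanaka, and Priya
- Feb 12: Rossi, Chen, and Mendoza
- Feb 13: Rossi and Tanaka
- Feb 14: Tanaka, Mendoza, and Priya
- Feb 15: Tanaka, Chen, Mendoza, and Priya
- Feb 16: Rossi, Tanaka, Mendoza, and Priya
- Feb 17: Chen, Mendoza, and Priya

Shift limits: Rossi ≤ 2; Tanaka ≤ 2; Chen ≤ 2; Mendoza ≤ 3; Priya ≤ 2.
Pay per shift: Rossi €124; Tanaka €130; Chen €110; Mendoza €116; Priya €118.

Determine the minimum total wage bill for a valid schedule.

Picking the cheapest available operator for each shift independently would cost €1262, but that ignores the shift limits.
An optimal schedule: Feb 10→Mendoza+Priya, Feb 11→Rossi, Feb 12→Chen, Feb 13→Rossi, Feb 14→Tanaka, Feb 15→Mendoza+Priya, Feb 16→Tanaka, Feb 17→Chen+Mendoza.
Total: 116 + 118 + 124 + 110 + 124 + 130 + 116 + 118 + 130 + 110 + 116 = €1312.

€1312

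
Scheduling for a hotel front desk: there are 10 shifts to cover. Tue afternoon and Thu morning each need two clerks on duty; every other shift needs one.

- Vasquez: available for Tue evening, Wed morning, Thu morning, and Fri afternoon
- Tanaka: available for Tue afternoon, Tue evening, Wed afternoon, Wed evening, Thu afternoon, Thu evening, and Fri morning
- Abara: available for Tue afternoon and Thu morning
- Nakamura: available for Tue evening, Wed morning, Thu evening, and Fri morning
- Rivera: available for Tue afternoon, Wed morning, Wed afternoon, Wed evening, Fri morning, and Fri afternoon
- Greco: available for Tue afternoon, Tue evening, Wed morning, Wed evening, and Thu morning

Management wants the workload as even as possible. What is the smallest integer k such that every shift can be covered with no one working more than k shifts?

With 6 clerks and 12 worker-slots to fill, someone must work at least ⌈12/6⌉ = 2 shifts, so k ≥ 2.
k = 2 works: Tue afternoon→Abara+Greco, Tue evening→Greco, Wed morning→Rivera, Wed afternoon→Tanaka, Wed evening→Rivera, Thu morning→Vasquez+Abara, Thu afternoon→Tanaka, Thu evening→Nakamura, Fri morning→Nakamura, Fri afternoon→Vasquez.
Loads: Vasquez 2, Tanaka 2, Abara 2, Nakamura 2, Rivera 2, Greco 2 — all ≤ 2.

2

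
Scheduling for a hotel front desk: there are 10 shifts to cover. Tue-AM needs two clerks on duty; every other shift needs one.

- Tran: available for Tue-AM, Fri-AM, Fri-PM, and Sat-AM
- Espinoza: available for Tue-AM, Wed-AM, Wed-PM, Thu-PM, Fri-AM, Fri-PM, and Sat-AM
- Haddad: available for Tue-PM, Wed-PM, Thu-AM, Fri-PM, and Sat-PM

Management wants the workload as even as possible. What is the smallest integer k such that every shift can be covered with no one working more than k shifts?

With 3 clerks and 11 worker-slots to fill, someone must work at least ⌈11/3⌉ = 4 shifts, so k ≥ 4.
k = 4 works: Tue-AM→Tran+Espinoza, Tue-PM→Haddad, Wed-AM→Espinoza, Wed-PM→Espinoza, Thu-AM→Haddad, Thu-PM→Espinoza, Fri-AM→Tran, Fri-PM→Tran, Sat-AM→Tran, Sat-PM→Haddad.
Loads: Tran 4, Espinoza 4, Haddad 3 — all ≤ 4.

4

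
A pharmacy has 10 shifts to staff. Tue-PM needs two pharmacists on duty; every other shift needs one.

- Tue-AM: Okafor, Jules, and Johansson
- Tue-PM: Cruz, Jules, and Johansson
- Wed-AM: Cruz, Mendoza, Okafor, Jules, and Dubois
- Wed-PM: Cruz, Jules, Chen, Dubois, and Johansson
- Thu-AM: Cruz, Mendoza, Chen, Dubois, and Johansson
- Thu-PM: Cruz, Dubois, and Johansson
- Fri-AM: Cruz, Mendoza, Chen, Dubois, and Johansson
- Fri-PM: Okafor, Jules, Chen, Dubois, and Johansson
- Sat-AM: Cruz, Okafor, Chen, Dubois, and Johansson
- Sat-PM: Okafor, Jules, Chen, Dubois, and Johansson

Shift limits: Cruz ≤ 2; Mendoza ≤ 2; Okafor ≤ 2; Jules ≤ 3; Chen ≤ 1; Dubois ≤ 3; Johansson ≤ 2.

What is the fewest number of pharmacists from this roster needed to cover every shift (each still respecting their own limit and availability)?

5

11 slots to fill and no one can take more than 3, so at least ⌈11/3⌉ = 4 pharmacists are needed.
Any 4 pharmacists together have capacity at most 3+3+2+2 = 10 < 11 slots, so 4 can never suffice.
Cruz, Mendoza, Okafor, Jules, and Dubois alone can cover everything: Tue-AM→Okafor, Tue-PM→Cruz+Jules, Wed-AM→Dubois, Wed-PM→Jules, Thu-AM→Mendoza, Thu-PM→Cruz, Fri-AM→Mendoza, Fri-PM→Okafor, Sat-AM→Dubois, Sat-PM→Jules.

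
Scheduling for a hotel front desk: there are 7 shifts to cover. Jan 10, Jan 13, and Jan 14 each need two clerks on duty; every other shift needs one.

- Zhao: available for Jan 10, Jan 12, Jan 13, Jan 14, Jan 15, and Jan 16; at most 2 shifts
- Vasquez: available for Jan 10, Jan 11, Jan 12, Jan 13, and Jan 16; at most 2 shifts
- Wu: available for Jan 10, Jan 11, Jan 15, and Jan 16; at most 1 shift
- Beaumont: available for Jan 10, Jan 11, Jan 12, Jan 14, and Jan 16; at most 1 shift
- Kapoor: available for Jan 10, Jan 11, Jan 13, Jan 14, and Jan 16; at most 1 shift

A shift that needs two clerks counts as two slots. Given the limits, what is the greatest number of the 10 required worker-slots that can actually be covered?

Total capacity across all clerks is 2+2+1+1+1 = 7, and 10 slots are needed, so at most 7 can be filled.
An assignment achieving 7: Jan 10→Wu, Jan 11→Vasquez, Jan 12→Zhao, Jan 13→Vasquez+Kapoor, Jan 14→Beaumont, Jan 15→Zhao.
Loads: Zhao 2/2, Vasquez 2/2, Wu 1/1, Beaumont 1/1, Kapoor 1/1.

7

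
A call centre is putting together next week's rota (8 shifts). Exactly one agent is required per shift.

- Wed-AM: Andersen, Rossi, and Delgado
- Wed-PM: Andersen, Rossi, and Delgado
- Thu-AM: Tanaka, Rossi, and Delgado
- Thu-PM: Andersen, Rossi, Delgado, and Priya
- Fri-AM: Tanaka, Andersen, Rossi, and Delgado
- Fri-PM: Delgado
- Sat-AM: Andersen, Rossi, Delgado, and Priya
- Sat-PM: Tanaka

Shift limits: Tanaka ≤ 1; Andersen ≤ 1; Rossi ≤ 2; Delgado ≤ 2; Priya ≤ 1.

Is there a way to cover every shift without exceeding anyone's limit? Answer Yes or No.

No

Total capacity is 1+1+2+2+1 = 7 but 8 worker-slots are needed — infeasible.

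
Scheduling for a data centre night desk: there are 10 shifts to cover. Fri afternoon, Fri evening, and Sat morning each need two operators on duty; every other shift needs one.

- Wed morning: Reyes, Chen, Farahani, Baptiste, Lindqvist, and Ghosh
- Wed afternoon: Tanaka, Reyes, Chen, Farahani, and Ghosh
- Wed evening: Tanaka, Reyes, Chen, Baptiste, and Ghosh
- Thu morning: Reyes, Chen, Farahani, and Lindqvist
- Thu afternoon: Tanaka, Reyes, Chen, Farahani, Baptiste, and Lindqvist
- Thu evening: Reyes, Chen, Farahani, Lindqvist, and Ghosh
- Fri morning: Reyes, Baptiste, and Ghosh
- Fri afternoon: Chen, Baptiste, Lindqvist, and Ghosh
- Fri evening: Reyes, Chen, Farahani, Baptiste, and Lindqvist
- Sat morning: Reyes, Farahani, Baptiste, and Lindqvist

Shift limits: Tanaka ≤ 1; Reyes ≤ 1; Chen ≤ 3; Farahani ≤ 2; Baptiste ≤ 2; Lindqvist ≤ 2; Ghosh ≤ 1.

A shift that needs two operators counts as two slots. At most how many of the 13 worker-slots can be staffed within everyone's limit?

Total capacity across all operators is 1+1+3+2+2+2+1 = 12, and 13 slots are needed, so at most 12 can be filled.
An assignment achieving 12: Wed morning→Ghosh, Wed afternoon→Tanaka, Wed evening→Chen, Thu morning→Chen, Thu afternoon→Lindqvist, Thu evening→Farahani, Fri morning→Reyes, Fri afternoon→Chen+Baptiste, Fri evening→Lindqvist, Sat morning→Farahani+Baptiste.
Loads: Tanaka 1/1, Reyes 1/1, Chen 3/3, Farahani 2/2, Baptiste 2/2, Lindqvist 2/2, Ghosh 1/1.

12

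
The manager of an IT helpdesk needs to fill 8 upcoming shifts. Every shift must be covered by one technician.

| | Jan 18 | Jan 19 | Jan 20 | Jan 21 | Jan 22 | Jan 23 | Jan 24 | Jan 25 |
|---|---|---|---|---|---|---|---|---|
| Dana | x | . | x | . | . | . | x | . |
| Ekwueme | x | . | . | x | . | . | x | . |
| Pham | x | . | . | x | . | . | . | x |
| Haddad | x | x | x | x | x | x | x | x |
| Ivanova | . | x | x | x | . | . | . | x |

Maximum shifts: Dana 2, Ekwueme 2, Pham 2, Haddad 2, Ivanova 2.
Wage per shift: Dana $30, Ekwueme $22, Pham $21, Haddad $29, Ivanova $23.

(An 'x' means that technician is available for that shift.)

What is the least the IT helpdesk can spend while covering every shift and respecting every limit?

Jan 22 can only be covered by Haddad, so that assignment is forced.
Jan 23 can only be covered by Haddad, so that assignment is forced.
Picking the cheapest available technician for each shift independently would cost $189, but that ignores the shift limits.
An optimal schedule: Jan 18→Pham, Jan 19→Ivanova, Jan 20→Ivanova, Jan 21→Ekwueme, Jan 22→Haddad, Jan 23→Haddad, Jan 24→Ekwueme, Jan 25→Pham.
Total: 21 + 23 + 23 + 22 + 29 + 29 + 22 + 21 = $190.

$190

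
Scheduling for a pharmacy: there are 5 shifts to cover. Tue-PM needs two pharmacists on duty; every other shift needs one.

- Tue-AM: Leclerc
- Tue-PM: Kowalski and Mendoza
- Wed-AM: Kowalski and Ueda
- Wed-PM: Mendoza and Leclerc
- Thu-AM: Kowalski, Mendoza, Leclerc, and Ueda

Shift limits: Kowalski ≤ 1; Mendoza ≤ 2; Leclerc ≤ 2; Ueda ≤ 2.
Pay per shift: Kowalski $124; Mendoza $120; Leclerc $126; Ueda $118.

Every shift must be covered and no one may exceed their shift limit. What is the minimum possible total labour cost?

Tue-AM can only be covered by Leclerc, so that assignment is forced.
Tue-PM can only be covered by Kowalski and Mendoza, so that assignment is forced.
Picking the cheapest available pharmacist for each shift independently would cost $726, and that bound is achievable.
An optimal schedule: Tue-AM→Leclerc, Tue-PM→Mendoza+Kowalski, Wed-AM→Ueda, Wed-PM→Mendoza, Thu-AM→Ueda.
Total: 126 + 120 + 124 + 118 + 120 + 118 = $726.

$726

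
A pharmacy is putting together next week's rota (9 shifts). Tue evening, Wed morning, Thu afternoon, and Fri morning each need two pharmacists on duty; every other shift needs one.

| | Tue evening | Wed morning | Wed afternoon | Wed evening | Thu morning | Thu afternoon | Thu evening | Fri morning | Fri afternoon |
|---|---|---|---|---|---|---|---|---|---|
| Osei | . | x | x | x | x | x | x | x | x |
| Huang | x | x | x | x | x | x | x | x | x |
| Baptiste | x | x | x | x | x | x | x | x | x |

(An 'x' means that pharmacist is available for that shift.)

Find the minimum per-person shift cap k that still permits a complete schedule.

With 3 pharmacists and 13 worker-slots to fill, someone must work at least ⌈13/3⌉ = 5 shifts, so k ≥ 5.
k = 5 works: Tue evening→Huang+Baptiste, Wed morning→Osei+Huang, Wed afternoon→Osei, Wed evening→Osei, Thu morning→Osei, Thu afternoon→Osei+Huang, Thu evening→Huang, Fri morning→Huang+Baptiste, Fri afternoon→Baptiste.
Loads: Osei 5, Huang 5, Baptiste 3 — all ≤ 5.

5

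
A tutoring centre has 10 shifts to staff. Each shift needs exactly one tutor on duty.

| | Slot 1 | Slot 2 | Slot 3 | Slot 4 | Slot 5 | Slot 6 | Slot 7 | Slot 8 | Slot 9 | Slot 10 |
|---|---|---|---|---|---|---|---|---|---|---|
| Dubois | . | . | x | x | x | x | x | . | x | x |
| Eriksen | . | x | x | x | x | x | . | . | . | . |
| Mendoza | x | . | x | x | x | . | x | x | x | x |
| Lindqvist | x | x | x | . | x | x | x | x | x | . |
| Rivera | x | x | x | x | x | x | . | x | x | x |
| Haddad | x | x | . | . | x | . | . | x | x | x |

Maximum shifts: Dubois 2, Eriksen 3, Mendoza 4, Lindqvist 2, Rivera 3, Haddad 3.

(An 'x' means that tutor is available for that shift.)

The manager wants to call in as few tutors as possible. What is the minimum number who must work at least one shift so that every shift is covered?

10 slots to fill and no one can take more than 4, so at least ⌈10/4⌉ = 3 tutors are needed.
Eriksen, Mendoza, and Rivera alone can cover everything: Slot 1→Mendoza, Slot 2→Eriksen, Slot 3→Eriksen, Slot 4→Rivera, Slot 5→Rivera, Slot 6→Eriksen, Slot 7→Mendoza, Slot 8→Mendoza, Slot 9→Mendoza, Slot 10→Rivera.

3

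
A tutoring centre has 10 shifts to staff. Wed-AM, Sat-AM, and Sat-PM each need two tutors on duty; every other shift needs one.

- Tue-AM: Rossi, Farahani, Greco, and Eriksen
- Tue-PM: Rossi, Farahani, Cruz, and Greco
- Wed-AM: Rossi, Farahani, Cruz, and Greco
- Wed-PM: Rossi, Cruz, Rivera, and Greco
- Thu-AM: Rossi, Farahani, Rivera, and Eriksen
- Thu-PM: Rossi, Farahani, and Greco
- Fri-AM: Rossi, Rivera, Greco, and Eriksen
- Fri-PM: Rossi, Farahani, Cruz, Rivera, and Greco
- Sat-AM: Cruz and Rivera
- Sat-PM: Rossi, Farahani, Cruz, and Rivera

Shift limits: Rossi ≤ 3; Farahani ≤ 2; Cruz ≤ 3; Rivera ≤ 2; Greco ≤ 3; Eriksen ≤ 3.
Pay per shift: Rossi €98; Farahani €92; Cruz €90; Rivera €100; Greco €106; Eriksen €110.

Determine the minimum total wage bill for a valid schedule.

Sat-AM can only be covered by Cruz and Rivera, so that assignment is forced.
Picking the cheapest available tutor for each shift independently would cost €1198, but that ignores the shift limits.
An optimal schedule: Tue-AM→Rossi, Tue-PM→Rossi, Wed-AM→Farahani+Greco, Wed-PM→Cruz, Thu-AM→Farahani, Thu-PM→Rossi, Fri-AM→Greco, Fri-PM→Greco, Sat-AM→Cruz+Rivera, Sat-PM→Cruz+Rivera.
Total: 98 + 98 + 92 + 106 + 90 + 92 + 98 + 106 + 106 + 90 + 100 + 90 + 100 = €1266.

€1266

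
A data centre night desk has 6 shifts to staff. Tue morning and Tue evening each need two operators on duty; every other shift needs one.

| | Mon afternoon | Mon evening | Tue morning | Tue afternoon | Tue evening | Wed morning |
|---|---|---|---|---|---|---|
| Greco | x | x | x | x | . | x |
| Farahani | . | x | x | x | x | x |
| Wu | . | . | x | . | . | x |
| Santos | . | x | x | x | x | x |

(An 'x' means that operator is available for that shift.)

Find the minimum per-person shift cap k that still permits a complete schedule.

With 4 operators and 8 worker-slots to fill, someone must work at least ⌈8/4⌉ = 2 shifts, so k ≥ 2.
k = 2 works: Mon afternoon→Greco, Mon evening→Greco, Tue morning→Wu+Santos, Tue afternoon→Farahani, Tue evening→Farahani+Santos, Wed morning→Wu.
Loads: Greco 2, Farahani 2, Wu 2, Santos 2 — all ≤ 2.

2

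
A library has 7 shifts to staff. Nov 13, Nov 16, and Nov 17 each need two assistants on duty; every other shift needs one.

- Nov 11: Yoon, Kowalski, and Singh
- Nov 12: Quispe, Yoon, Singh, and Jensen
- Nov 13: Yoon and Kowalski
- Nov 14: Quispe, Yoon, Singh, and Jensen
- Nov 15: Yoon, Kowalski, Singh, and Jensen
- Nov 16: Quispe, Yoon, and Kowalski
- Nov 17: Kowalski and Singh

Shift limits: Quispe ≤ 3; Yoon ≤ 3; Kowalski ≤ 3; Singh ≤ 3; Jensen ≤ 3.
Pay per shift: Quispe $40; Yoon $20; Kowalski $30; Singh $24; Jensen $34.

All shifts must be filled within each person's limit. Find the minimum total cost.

$256

Nov 13 can only be covered by Yoon and Kowalski, so that assignment is forced.
Nov 17 can only be covered by Kowalski and Singh, so that assignment is forced.
Picking the cheapest available assistant for each shift independently would cost $234, but that ignores the shift limits.
An optimal schedule: Nov 11→Yoon, Nov 12→Singh, Nov 13→Yoon+Kowalski, Nov 14→Singh, Nov 15→Jensen, Nov 16→Yoon+Kowalski, Nov 17→Singh+Kowalski.
Total: 20 + 24 + 20 + 30 + 24 + 34 + 20 + 30 + 24 + 30 = $256.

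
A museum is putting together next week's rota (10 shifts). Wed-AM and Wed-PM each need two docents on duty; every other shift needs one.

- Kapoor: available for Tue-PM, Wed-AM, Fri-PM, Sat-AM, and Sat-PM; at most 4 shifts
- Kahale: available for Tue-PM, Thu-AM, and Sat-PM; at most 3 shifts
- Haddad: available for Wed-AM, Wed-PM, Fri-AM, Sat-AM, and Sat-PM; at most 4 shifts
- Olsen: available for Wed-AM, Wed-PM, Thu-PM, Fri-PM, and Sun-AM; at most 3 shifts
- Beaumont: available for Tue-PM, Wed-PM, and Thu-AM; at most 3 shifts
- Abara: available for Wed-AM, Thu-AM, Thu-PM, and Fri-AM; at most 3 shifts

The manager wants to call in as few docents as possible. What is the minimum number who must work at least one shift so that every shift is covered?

12 slots to fill and no one can take more than 4, so at least ⌈12/4⌉ = 3 docents are needed.
Any 3 docents together have capacity at most 4+4+3 = 11 < 12 slots, so 3 can never suffice.
Kapoor, Kahale, Haddad, and Olsen alone can cover everything: Tue-PM→Kapoor, Wed-AM→Kapoor+Haddad, Wed-PM→Haddad+Olsen, Thu-AM→Kahale, Thu-PM→Olsen, Fri-AM→Haddad, Fri-PM→Kapoor, Sat-AM→Kapoor, Sat-PM→Kahale, Sun-AM→Olsen.

4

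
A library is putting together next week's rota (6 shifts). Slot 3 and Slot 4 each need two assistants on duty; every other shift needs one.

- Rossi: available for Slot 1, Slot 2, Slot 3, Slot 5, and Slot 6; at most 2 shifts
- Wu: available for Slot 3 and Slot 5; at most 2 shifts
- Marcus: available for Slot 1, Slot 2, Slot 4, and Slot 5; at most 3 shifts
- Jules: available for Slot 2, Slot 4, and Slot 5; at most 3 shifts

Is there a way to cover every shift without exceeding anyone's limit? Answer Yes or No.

Slot 3 can only be covered by Rossi and Wu, so that assignment is forced.
Slot 4 can only be covered by Marcus and Jules, so that assignment is forced.
Slot 6 can only be covered by Rossi, so that assignment is forced.
One valid schedule: Slot 1→Marcus, Slot 2→Marcus, Slot 3→Rossi+Wu, Slot 4→Marcus+Jules, Slot 5→Wu, Slot 6→Rossi.
Loads: Rossi 2/2, Wu 2/2, Marcus 3/3, Jules 1/3 — all within limits.

Yes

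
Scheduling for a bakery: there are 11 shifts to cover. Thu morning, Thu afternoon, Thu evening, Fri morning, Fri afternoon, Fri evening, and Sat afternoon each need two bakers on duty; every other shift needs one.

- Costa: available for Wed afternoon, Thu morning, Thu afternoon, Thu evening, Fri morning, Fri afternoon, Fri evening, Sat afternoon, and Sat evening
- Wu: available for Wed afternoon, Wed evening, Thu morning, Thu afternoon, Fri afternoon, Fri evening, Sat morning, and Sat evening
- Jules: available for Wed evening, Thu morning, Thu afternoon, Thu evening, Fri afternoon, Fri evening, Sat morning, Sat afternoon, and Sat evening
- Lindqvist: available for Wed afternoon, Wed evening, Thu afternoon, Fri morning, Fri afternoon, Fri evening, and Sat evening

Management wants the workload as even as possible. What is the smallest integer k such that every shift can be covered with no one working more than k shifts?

With 4 bakers and 18 worker-slots to fill, someone must work at least ⌈18/4⌉ = 5 shifts, so k ≥ 5.
k = 5 works: Wed afternoon→Costa, Wed evening→Wu, Thu morning→Costa+Wu, Thu afternoon→Wu+Jules, Thu evening→Costa+Jules, Fri morning→Costa+Lindqvist, Fri afternoon→Jules+Lindqvist, Fri evening→Jules+Lindqvist, Sat morning→Wu, Sat afternoon→Costa+Jules, Sat evening→Wu.
Loads: Costa 5, Wu 5, Jules 5, Lindqvist 3 — all ≤ 5.

5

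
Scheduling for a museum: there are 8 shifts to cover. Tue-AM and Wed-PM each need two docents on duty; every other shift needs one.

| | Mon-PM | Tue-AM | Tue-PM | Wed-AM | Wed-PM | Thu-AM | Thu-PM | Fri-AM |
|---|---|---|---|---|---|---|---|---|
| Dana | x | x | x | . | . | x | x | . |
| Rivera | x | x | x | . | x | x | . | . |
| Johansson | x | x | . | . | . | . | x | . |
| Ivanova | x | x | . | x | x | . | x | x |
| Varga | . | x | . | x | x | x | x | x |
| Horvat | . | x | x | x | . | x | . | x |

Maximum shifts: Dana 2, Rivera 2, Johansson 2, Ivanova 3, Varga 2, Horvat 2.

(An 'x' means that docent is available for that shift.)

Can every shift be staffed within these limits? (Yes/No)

One valid schedule: Mon-PM→Dana, Tue-AM→Johansson+Varga, Tue-PM→Dana, Wed-AM→Ivanova, Wed-PM→Rivera+Ivanova, Thu-AM→Rivera, Thu-PM→Johansson, Fri-AM→Ivanova.
Loads: Dana 2/2, Rivera 2/2, Johansson 2/2, Ivanova 3/3, Varga 1/2, Horvat 0/2 — all within limits.

Yes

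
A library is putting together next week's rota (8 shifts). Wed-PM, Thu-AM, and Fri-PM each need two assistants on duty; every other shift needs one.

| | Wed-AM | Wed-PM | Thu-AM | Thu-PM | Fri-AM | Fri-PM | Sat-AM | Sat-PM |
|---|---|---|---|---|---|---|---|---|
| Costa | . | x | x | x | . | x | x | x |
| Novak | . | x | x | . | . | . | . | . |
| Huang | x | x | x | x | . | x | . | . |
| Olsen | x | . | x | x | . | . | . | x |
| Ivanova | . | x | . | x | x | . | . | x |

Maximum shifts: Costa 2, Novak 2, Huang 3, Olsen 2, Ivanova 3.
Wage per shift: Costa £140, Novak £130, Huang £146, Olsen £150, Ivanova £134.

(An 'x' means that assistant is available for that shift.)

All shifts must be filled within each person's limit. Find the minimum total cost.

Fri-AM can only be covered by Ivanova, so that assignment is forced.
Fri-PM can only be covered by Costa and Huang, so that assignment is forced.
Sat-AM can only be covered by Costa, so that assignment is forced.
Picking the cheapest available assistant for each shift independently would cost £1508, but that ignores the shift limits.
An optimal schedule: Wed-AM→Huang, Wed-PM→Novak+Huang, Thu-AM→Novak+Olsen, Thu-PM→Ivanova, Fri-AM→Ivanova, Fri-PM→Costa+Huang, Sat-AM→Costa, Sat-PM→Ivanova.
Total: 146 + 130 + 146 + 130 + 150 + 134 + 134 + 140 + 146 + 140 + 134 = £1530.

£1530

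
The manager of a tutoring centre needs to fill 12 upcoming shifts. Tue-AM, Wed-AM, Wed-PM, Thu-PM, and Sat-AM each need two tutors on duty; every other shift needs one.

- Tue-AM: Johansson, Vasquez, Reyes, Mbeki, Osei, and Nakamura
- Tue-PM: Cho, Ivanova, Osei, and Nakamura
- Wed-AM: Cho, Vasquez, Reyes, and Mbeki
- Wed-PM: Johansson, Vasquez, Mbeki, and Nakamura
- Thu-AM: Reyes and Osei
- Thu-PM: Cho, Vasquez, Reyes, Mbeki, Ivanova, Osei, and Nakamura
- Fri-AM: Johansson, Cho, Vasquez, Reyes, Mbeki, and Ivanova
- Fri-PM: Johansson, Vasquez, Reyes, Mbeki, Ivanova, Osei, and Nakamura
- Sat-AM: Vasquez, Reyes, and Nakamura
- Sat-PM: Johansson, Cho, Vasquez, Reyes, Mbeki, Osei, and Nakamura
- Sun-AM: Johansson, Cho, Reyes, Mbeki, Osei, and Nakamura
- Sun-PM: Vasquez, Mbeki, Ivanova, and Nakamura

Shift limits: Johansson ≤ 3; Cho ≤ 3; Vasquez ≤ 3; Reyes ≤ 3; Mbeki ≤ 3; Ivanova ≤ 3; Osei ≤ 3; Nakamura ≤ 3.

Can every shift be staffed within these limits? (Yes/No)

One valid schedule: Tue-AM→Mbeki+Osei, Tue-PM→Cho, Wed-AM→Cho+Vasquez, Wed-PM→Johansson+Mbeki, Thu-AM→Reyes, Thu-PM→Mbeki+Ivanova, Fri-AM→Johansson, Fri-PM→Reyes, Sat-AM→Vasquez+Reyes, Sat-PM→Cho, Sun-AM→Johansson, Sun-PM→Vasquez.
Loads: Johansson 3/3, Cho 3/3, Vasquez 3/3, Reyes 3/3, Mbeki 3/3, Ivanova 1/3, Osei 1/3, Nakamura 0/3 — all within limits.

Yes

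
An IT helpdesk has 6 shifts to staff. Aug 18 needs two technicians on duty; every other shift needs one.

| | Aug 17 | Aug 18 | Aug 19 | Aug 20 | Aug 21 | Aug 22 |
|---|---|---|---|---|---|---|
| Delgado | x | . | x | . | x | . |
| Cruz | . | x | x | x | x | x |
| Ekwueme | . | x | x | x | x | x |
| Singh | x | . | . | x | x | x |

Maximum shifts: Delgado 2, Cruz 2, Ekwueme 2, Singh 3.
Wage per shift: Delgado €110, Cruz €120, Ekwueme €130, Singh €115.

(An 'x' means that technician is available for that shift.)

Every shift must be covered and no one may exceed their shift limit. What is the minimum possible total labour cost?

Aug 18 can only be covered by Cruz and Ekwueme, so that assignment is forced.
Picking the cheapest available technician for each shift independently would cost €810, but that ignores the shift limits.
An optimal schedule: Aug 17→Delgado, Aug 18→Cruz+Ekwueme, Aug 19→Delgado, Aug 20→Singh, Aug 21→Singh, Aug 22→Singh.
Total: 110 + 120 + 130 + 110 + 115 + 115 + 115 = €815.

€815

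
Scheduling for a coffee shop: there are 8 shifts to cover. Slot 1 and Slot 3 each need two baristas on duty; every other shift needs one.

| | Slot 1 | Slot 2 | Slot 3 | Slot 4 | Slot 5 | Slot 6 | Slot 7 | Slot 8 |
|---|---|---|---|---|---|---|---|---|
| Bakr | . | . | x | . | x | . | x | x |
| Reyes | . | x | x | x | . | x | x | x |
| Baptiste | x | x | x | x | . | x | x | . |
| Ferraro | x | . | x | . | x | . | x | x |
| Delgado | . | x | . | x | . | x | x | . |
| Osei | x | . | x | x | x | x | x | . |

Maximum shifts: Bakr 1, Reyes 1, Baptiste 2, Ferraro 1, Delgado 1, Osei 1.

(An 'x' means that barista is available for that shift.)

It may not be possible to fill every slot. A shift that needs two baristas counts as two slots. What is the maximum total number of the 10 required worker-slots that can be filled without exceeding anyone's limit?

Total capacity across all baristas is 1+1+2+1+1+1 = 7, and 10 slots are needed, so at most 7 can be filled.
An assignment achieving 7: Slot 1→Baptiste+Ferraro, Slot 2→Reyes, Slot 3→Osei, Slot 4→Baptiste, Slot 5→Bakr, Slot 6→Delgado.
Loads: Bakr 1/1, Reyes 1/1, Baptiste 2/2, Ferraro 1/1, Delgado 1/1, Osei 1/1.

7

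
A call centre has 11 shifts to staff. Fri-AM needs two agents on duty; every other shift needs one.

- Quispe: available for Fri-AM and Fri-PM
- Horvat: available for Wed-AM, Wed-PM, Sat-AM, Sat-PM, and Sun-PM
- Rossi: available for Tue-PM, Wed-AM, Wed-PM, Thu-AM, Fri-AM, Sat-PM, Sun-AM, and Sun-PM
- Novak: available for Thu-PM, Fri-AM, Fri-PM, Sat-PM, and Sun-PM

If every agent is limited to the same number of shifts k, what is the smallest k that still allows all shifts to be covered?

With 4 agents and 12 worker-slots to fill, someone must work at least ⌈12/4⌉ = 3 shifts, so k ≥ 3.
k = 3 is infeasible (exhaustive check).
k = 4 works: Tue-PM→Rossi, Wed-AM→Horvat, Wed-PM→Horvat, Thu-AM→Rossi, Thu-PM→Novak, Fri-AM→Quispe+Rossi, Fri-PM→Quispe, Sat-AM→Horvat, Sat-PM→Horvat, Sun-AM→Rossi, Sun-PM→Novak.
Loads: Quispe 2, Horvat 4, Rossi 4, Novak 2 — all ≤ 4.

4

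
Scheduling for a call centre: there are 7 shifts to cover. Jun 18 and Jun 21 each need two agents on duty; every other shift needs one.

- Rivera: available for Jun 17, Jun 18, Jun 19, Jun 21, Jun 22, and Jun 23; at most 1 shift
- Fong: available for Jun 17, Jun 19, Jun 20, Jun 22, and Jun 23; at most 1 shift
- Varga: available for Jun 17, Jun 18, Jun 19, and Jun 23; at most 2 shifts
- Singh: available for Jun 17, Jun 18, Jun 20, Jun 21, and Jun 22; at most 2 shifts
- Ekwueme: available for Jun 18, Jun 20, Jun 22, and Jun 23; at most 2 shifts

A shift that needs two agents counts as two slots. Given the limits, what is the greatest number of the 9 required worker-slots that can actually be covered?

Total capacity across all agents is 1+1+2+2+2 = 8, and 9 slots are needed, so at most 8 can be filled.
An assignment achieving 8: Jun 17→Varga, Jun 18→Varga+Ekwueme, Jun 19→Fong, Jun 20→Singh, Jun 21→Rivera+Singh, Jun 22→Ekwueme.
Loads: Rivera 1/1, Fong 1/1, Varga 2/2, Singh 2/2, Ekwueme 2/2.

8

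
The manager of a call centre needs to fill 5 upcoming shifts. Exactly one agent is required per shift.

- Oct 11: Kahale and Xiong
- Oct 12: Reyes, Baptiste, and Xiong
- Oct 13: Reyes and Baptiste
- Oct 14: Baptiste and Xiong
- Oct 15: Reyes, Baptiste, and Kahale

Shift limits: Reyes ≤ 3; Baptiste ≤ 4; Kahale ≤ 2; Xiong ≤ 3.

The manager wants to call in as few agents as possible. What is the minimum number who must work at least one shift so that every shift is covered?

5 slots to fill and no one can take more than 4, so at least ⌈5/4⌉ = 2 agents are needed.
Reyes and Xiong alone can cover everything: Oct 11→Xiong, Oct 12→Reyes, Oct 13→Reyes, Oct 14→Xiong, Oct 15→Reyes.

2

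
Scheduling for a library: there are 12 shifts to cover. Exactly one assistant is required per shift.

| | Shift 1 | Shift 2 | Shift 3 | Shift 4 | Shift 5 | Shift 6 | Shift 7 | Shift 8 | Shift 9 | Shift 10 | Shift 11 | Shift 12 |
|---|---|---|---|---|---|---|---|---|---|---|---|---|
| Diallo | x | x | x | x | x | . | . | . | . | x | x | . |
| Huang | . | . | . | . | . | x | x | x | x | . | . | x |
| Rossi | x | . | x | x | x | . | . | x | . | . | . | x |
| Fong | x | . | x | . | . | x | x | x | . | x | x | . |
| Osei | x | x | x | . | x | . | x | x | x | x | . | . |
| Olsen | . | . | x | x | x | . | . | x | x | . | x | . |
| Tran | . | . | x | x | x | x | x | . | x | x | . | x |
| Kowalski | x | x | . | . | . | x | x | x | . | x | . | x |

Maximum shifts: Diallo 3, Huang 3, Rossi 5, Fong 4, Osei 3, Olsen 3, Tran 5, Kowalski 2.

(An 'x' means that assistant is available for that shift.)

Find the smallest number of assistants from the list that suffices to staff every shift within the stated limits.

3

12 slots to fill and no one can take more than 5, so at least ⌈12/5⌉ = 3 assistants are needed.
Diallo, Rossi, and Tran alone can cover everything: Shift 1→Diallo, Shift 2→Diallo, Shift 3→Rossi, Shift 4→Rossi, Shift 5→Rossi, Shift 6→Tran, Shift 7→Tran, Shift 8→Rossi, Shift 9→Tran, Shift 10→Tran, Shift 11→Diallo, Shift 12→Rossi.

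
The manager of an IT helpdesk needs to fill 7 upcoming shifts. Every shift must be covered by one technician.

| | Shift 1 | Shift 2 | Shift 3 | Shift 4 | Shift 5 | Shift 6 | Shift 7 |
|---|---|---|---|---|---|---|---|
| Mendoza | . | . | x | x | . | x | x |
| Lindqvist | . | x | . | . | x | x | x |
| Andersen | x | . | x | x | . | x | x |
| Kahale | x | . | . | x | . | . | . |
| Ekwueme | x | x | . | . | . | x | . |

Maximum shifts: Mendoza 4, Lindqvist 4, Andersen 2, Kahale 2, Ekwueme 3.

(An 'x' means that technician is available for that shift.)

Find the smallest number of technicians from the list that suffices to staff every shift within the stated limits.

3

7 slots to fill and no one can take more than 4, so at least ⌈7/4⌉ = 2 technicians are needed.
No set of 2 technicians can cover every shift (each such set leaves at least one shift with no one available or exceeds a cap).
Mendoza, Lindqvist, and Andersen alone can cover everything: Shift 1→Andersen, Shift 2→Lindqvist, Shift 3→Mendoza, Shift 4→Mendoza, Shift 5→Lindqvist, Shift 6→Mendoza, Shift 7→Mendoza.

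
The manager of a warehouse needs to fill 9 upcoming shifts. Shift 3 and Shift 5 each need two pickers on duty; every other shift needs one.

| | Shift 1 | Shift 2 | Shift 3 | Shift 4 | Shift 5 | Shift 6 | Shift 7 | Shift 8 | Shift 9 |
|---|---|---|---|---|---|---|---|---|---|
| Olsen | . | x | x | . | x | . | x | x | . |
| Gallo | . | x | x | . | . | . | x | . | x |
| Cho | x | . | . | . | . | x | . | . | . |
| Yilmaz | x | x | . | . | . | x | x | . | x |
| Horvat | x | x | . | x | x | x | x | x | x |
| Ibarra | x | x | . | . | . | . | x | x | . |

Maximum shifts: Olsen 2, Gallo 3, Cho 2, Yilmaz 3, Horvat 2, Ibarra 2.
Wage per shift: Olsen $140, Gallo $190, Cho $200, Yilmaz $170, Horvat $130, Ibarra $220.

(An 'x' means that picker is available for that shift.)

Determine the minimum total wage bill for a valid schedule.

$1840

Shift 3 can only be covered by Olsen and Gallo, so that assignment is forced.
Shift 4 can only be covered by Horvat, so that assignment is forced.
Shift 5 can only be covered by Olsen and Horvat, so that assignment is forced.
Picking the cheapest available picker for each shift independently would cost $1510, but that ignores the shift limits.
An optimal schedule: Shift 1→Yilmaz, Shift 2→Gallo, Shift 3→Olsen+Gallo, Shift 4→Horvat, Shift 5→Horvat+Olsen, Shift 6→Yilmaz, Shift 7→Gallo, Shift 8→Ibarra, Shift 9→Yilmaz.
Total: 170 + 190 + 140 + 190 + 130 + 130 + 140 + 170 + 190 + 220 + 170 = $1840.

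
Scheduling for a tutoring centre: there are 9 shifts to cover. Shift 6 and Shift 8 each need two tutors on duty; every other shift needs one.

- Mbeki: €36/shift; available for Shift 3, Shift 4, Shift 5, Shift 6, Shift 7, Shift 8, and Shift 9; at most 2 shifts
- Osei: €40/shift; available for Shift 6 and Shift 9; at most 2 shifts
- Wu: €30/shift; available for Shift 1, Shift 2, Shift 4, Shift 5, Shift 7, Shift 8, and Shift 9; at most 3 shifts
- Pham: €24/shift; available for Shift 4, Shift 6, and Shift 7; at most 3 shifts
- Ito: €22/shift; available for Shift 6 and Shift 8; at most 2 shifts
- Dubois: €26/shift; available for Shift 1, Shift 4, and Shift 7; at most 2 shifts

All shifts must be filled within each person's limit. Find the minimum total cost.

€304

Shift 2 can only be covered by Wu, so that assignment is forced.
Shift 3 can only be covered by Mbeki, so that assignment is forced.
Picking the cheapest available tutor for each shift independently would cost €298, but that ignores the shift limits.
An optimal schedule: Shift 1→Dubois, Shift 2→Wu, Shift 3→Mbeki, Shift 4→Pham, Shift 5→Wu, Shift 6→Ito+Pham, Shift 7→Pham, Shift 8→Ito+Wu, Shift 9→Mbeki.
Total: 26 + 30 + 36 + 24 + 30 + 22 + 24 + 24 + 22 + 30 + 36 = €304.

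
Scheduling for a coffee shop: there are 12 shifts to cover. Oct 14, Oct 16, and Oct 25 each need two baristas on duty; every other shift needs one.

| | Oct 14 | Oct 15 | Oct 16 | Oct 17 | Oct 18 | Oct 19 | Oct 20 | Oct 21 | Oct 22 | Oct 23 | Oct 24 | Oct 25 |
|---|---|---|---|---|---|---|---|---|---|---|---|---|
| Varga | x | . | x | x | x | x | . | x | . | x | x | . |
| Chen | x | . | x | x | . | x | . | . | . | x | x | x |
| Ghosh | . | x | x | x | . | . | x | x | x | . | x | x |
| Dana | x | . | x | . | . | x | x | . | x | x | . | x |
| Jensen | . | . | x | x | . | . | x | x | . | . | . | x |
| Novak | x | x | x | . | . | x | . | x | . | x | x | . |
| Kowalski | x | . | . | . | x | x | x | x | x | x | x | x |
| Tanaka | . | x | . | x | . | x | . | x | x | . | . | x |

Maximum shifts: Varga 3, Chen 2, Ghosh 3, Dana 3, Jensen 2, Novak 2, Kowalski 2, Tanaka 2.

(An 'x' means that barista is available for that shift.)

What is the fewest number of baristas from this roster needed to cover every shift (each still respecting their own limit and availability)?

6

15 slots to fill and no one can take more than 3, so at least ⌈15/3⌉ = 5 baristas are needed.
Any 5 baristas together have capacity at most 3+3+3+2+2 = 13 < 15 slots, so 5 can never suffice.
Varga, Chen, Ghosh, Dana, Jensen, and Novak alone can cover everything: Oct 14→Dana+Novak, Oct 15→Ghosh, Oct 16→Dana+Novak, Oct 17→Varga, Oct 18→Varga, Oct 19→Varga, Oct 20→Ghosh, Oct 21→Jensen, Oct 22→Ghosh, Oct 23→Chen, Oct 24→Chen, Oct 25→Dana+Jensen.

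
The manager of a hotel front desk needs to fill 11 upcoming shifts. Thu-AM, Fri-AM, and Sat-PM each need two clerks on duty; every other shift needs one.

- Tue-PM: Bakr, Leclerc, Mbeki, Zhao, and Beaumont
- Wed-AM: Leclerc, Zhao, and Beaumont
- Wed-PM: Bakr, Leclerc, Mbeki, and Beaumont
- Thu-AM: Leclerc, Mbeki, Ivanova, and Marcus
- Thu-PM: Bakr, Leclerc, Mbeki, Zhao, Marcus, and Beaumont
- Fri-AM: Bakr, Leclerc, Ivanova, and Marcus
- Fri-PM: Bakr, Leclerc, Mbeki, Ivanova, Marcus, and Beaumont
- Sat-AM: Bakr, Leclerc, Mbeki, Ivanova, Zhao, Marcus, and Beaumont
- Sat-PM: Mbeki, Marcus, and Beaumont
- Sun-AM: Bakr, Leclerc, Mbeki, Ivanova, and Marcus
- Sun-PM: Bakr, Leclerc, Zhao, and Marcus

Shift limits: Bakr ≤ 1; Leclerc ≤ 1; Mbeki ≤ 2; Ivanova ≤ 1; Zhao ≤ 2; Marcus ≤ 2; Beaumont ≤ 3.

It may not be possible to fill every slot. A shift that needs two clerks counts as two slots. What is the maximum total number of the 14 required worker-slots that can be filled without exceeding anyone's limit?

12

Total capacity across all clerks is 1+1+2+1+2+2+3 = 12, and 14 slots are needed, so at most 12 can be filled.
An assignment achieving 12: Tue-PM→Zhao, Wed-AM→Leclerc, Wed-PM→Bakr, Thu-AM→Mbeki+Ivanova, Thu-PM→Beaumont, Fri-AM→Marcus, Fri-PM→Beaumont, Sat-AM→Beaumont, Sat-PM→Mbeki+Marcus, Sun-PM→Zhao.
Loads: Bakr 1/1, Leclerc 1/1, Mbeki 2/2, Ivanova 1/1, Zhao 2/2, Marcus 2/2, Beaumont 3/3.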